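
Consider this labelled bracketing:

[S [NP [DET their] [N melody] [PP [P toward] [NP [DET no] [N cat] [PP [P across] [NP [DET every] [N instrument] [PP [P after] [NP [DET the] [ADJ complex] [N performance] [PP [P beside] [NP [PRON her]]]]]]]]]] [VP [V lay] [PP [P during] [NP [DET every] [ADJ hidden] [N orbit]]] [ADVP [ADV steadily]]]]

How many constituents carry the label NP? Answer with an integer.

6

The NP constituents are: [NP their melody toward no cat across every instrument after the complex performance beside her]; [NP no cat across every instrument after the complex performance beside her]; [NP every instrument after the complex performance beside her]; [NP the complex performance beside her]; [NP her]; [NP every hidden orbit]. Total: 6.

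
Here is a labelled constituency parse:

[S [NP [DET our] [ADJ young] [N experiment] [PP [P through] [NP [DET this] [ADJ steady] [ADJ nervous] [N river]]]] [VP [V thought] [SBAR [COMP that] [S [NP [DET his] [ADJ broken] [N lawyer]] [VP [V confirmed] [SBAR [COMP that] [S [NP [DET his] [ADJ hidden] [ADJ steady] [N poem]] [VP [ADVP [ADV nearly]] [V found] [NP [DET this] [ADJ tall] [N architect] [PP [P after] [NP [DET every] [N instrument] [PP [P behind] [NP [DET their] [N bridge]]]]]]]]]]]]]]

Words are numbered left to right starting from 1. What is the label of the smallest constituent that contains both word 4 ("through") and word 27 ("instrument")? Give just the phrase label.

S

Both words fall inside [S our young experiment through this steady nervous river thought that his broken lawyer confirmed that his hidden steady poem nearly found this tall architect after every instrument behind their bridge] (words 1–30), and no smaller constituent contains them both. Label: S.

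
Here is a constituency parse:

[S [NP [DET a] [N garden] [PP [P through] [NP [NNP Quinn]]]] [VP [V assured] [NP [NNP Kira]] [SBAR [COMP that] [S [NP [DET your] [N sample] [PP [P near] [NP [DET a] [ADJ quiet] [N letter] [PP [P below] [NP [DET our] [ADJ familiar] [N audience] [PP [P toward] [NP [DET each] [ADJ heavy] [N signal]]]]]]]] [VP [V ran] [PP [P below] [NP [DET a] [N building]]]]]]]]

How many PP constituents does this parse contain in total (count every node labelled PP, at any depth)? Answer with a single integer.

5

The PP constituents are: [PP through Quinn]; [PP near a quiet letter below our familiar audience toward each heavy signal]; [PP below our familiar audience toward each heavy signal]; [PP toward each heavy signal]; [PP below a building]. Total: 5.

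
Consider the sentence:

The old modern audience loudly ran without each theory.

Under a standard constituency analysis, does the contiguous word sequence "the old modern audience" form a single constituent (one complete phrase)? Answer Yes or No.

Yes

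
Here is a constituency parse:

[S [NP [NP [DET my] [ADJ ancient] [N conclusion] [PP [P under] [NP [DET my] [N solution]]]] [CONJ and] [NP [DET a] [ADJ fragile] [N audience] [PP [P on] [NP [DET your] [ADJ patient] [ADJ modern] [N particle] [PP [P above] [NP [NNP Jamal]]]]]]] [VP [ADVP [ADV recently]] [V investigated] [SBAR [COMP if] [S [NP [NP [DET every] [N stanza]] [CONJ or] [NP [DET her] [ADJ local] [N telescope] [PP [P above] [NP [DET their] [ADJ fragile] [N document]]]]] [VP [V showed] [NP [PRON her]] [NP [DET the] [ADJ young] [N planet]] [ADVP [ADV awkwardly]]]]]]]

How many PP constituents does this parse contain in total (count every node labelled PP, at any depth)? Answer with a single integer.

Listing each PP by its span: [PP under my solution]; [PP on your patient modern particle above Jamal]; [PP above Jamal]; [PP above their fragile document] — that makes 4.

4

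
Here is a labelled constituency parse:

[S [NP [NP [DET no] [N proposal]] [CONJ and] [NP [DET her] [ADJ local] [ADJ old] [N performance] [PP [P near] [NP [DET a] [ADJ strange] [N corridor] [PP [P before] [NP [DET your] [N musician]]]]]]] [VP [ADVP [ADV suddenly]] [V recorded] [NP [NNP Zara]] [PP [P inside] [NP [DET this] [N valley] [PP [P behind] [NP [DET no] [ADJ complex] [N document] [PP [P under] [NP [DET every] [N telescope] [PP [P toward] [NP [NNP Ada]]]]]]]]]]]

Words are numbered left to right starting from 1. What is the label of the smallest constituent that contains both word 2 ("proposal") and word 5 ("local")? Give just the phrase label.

NP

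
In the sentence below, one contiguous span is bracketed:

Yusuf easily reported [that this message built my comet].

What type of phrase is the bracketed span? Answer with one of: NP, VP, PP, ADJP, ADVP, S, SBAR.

SBAR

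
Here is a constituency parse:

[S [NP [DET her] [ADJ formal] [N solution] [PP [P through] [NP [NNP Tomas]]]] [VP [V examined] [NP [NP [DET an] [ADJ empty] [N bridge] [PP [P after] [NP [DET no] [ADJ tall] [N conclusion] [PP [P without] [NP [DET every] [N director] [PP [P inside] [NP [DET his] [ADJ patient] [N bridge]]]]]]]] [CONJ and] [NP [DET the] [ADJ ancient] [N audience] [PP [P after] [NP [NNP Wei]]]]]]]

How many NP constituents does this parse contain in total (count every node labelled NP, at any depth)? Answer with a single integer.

9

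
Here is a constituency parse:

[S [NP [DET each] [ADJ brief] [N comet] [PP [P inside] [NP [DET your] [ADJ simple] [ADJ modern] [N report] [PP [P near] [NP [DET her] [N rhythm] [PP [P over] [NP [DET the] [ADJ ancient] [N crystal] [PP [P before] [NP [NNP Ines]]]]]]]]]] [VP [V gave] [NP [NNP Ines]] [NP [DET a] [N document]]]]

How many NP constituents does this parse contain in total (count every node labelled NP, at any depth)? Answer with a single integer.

Scanning left to right, an opening `[NP` appears at word positions 1, 5, 10, 13, 17, 19, 20 — 7 in total.

7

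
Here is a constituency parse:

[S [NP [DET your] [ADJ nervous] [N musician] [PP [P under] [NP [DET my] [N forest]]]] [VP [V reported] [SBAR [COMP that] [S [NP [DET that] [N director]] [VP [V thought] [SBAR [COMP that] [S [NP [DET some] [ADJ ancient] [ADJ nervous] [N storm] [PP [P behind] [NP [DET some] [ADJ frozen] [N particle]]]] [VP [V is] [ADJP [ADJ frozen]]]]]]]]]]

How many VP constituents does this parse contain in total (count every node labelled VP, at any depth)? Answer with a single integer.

3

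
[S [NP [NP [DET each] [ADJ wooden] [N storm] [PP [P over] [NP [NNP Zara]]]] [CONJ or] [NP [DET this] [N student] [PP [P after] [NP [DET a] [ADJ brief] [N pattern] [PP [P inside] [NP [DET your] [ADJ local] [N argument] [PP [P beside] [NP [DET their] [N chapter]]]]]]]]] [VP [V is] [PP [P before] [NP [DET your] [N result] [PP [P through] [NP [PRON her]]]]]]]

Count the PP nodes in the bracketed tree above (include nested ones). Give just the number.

Listing each PP by its span: [PP over Zara]; [PP after a brief pattern inside your local argument beside their chapter]; [PP inside your local argument beside their chapter]; [PP beside their chapter]; [PP before your result through her]; [PP through her] — that makes 6.

6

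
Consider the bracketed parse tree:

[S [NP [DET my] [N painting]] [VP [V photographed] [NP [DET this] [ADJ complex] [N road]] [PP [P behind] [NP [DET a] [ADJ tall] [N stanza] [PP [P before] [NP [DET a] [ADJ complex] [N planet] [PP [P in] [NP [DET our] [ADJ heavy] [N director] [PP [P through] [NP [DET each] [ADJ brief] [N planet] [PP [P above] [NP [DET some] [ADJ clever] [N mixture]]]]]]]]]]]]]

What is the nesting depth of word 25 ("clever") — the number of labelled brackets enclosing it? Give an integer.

13

Path from the root down to the word: S → VP → PP → NP → PP → NP → PP → NP → PP → NP → PP → NP → ADJ. That is 13 enclosing brackets.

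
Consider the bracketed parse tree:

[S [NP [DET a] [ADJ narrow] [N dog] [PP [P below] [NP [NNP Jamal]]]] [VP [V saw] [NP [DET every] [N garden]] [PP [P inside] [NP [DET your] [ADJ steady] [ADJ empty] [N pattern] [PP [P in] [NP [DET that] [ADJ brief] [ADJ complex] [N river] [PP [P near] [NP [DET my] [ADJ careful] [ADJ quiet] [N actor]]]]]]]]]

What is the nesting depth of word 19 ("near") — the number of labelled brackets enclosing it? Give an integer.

8

Counting open brackets not yet closed at "near": [S [VP [PP [NP [PP [NP [PP [P = 8.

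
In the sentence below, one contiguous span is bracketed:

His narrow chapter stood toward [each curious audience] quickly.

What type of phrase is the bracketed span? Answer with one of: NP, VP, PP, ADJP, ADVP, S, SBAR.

NP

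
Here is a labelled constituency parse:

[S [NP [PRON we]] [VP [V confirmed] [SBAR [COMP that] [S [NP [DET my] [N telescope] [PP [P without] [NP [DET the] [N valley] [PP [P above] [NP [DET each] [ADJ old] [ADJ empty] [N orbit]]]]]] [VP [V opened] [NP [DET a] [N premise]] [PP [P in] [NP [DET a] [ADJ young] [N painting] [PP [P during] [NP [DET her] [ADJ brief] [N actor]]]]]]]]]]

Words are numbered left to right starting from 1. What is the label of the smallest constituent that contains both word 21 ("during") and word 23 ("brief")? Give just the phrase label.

Word 21 lies under S → VP → SBAR → S → VP → PP → NP → PP → P; word 23 lies under S → VP → SBAR → S → VP → PP → NP → PP → NP → ADJ. The lowest shared node is the PP.

PP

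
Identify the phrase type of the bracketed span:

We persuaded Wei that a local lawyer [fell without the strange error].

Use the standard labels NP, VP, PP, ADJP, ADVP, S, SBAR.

VP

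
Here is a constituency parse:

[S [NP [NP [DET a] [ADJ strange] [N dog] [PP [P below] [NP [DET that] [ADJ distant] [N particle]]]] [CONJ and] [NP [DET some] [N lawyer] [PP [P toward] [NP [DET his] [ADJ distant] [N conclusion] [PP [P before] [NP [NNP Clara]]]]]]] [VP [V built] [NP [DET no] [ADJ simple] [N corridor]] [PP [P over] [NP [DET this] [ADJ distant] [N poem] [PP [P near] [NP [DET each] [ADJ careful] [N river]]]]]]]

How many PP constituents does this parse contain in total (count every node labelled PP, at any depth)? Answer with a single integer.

5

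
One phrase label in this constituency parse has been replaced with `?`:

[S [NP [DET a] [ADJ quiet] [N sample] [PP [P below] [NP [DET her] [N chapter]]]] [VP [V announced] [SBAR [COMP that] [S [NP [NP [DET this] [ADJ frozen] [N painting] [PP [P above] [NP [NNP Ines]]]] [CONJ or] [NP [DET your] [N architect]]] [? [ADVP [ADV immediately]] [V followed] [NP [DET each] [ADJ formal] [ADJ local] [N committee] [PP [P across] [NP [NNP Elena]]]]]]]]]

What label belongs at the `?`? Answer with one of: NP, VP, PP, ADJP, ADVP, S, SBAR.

VP

A constituent whose immediate children are ADVP, V 'followed', NP is a verb phrase: VP.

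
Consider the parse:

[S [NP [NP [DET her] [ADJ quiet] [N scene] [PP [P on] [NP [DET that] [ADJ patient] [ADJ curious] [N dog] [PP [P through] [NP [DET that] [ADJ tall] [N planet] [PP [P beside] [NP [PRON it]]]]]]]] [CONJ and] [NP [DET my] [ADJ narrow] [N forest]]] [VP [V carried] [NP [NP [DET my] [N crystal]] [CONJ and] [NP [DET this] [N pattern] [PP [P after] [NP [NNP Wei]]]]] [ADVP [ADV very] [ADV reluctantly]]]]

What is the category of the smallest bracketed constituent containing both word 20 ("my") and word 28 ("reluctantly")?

The smallest bracket enclosing both words is [VP carried my crystal and this pattern after Wei very reluctantly], so the label is VP.

VP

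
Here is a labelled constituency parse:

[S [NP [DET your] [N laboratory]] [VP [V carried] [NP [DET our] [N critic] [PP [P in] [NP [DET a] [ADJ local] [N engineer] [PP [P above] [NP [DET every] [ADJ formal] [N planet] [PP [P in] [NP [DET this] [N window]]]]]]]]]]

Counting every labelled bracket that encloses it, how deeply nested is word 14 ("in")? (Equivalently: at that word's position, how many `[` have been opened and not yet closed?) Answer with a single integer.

Counting open brackets not yet closed at "in": [S [VP [NP [PP [NP [PP [NP [PP [P = 9.

9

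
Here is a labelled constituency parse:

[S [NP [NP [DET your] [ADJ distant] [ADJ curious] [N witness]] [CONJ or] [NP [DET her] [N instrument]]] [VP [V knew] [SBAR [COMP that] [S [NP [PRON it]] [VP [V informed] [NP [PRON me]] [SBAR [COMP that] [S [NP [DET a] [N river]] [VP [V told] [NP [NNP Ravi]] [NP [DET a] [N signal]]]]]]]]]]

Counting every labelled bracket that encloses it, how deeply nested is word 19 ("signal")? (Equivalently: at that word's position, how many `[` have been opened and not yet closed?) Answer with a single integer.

10

Counting open brackets not yet closed at "signal": [S [VP [SBAR [S [VP [SBAR [S [VP [NP [N = 10.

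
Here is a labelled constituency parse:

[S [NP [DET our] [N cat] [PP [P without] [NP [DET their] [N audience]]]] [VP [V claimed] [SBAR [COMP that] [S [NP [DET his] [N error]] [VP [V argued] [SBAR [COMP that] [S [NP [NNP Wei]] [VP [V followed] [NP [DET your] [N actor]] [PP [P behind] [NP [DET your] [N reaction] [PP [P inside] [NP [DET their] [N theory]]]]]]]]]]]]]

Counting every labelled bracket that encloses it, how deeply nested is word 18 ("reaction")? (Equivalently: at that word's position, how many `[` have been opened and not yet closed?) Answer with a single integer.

11

The word sits inside N, which is inside NP, inside PP, inside VP, inside S, inside SBAR, inside VP, inside S, inside SBAR, inside VP, inside S — 11 brackets in all.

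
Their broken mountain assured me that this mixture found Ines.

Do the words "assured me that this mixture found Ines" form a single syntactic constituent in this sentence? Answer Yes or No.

Yes

"assured me that this mixture found Ines" is exactly the verb phrase [VP assured me that this mixture found Ines], a complete constituent.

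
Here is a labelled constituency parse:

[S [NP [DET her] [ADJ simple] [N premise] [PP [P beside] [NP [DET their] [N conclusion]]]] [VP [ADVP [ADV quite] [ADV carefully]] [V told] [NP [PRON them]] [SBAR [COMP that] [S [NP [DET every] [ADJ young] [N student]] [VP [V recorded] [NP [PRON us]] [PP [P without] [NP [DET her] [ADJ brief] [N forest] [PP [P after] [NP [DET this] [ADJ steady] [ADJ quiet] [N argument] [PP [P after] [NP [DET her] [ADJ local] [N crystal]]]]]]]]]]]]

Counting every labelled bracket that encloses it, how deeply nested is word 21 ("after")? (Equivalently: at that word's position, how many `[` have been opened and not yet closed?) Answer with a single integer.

9

Path from the root down to the word: S → VP → SBAR → S → VP → PP → NP → PP → P. That is 9 enclosing brackets.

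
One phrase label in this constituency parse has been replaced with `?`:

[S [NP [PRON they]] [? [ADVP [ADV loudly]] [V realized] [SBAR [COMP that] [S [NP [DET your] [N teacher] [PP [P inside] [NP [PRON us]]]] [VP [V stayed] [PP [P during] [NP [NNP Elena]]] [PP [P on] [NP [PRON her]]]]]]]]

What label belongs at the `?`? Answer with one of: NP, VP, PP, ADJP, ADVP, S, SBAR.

A constituent whose immediate children are ADVP, V 'realized', SBAR is a verb phrase: VP.

VP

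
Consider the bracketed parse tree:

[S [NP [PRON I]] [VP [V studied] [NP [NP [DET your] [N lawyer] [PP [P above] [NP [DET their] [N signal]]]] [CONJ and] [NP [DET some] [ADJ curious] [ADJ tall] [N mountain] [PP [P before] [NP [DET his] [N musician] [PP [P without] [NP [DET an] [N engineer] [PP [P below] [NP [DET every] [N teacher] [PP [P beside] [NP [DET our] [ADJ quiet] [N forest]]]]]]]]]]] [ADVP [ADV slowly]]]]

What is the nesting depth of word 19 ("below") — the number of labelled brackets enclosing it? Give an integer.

10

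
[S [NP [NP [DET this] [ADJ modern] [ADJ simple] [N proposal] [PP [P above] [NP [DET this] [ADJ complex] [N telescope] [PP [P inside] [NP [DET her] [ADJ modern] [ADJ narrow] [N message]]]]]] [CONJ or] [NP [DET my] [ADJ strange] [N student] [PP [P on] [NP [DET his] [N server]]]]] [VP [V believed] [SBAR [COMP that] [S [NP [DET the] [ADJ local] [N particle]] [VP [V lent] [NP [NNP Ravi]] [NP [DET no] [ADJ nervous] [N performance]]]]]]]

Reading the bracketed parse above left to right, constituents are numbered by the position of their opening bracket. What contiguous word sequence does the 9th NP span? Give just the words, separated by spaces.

The NP opening brackets appear, in order, over: "this modern simple proposal above this complex telescope inside her modern narrow message or my strange student on his server"; "this modern simple proposal above this complex telescope inside her modern narrow message"; "this complex telescope inside her modern narrow message"; "her modern narrow message"; "my strange student on his server"; "his server"; "the local particle"; "Ravi"; "no nervous performance". The 9th one spans "no nervous performance".

no nervous performance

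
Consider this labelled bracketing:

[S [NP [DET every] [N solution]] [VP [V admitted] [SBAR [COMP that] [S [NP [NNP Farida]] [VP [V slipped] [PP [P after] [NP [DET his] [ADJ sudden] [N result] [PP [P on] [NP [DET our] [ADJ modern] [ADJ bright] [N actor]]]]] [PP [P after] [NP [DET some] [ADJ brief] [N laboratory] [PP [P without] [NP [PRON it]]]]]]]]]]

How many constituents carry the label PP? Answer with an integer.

4

Listing each PP by its span: [PP after his sudden result on our modern bright actor]; [PP on our modern bright actor]; [PP after some brief laboratory without it]; [PP without it] — that makes 4.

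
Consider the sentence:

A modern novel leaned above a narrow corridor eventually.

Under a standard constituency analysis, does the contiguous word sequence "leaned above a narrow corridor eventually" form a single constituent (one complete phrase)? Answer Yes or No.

Yes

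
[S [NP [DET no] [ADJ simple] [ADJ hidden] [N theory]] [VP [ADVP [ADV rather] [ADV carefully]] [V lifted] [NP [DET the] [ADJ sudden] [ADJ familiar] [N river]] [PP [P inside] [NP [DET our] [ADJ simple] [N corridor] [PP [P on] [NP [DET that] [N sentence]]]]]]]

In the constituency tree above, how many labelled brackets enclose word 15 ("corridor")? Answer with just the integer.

5

Path from the root down to the word: S → VP → PP → NP → N. That is 5 enclosing brackets.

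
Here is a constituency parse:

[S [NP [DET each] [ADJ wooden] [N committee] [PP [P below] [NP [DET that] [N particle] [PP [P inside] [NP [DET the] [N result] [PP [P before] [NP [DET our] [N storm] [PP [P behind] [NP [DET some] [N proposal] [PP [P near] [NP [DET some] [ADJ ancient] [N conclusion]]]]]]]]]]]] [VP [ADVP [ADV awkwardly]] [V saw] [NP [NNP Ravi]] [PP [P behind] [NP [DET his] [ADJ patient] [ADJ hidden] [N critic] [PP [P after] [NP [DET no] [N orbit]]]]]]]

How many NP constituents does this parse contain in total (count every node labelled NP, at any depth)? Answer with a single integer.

9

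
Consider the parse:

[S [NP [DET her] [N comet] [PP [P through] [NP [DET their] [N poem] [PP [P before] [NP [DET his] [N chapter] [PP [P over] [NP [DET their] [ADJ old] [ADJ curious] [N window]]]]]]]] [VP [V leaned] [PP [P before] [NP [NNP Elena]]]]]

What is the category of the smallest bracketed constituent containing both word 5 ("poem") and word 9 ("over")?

The smallest bracket enclosing both words is [NP their poem before his chapter over their old curious window], so the label is NP.

NP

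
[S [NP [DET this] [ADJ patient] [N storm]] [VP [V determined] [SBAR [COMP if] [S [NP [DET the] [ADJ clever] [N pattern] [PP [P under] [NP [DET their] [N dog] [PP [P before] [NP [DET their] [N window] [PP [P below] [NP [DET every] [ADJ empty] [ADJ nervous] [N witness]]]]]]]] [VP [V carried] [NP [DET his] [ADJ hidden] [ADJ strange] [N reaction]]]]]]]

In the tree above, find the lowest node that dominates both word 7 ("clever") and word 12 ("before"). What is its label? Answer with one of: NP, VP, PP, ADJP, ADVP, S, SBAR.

NP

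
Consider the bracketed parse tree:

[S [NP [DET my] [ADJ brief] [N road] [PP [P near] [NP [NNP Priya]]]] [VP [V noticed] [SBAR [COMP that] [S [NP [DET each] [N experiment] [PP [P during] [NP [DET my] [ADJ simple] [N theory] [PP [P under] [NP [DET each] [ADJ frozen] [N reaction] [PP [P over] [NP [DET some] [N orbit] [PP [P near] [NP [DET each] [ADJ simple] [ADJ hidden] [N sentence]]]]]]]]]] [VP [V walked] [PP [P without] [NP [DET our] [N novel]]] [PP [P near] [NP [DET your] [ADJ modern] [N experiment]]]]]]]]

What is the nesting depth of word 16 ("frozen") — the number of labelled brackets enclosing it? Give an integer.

Counting open brackets not yet closed at "frozen": [S [VP [SBAR [S [NP [PP [NP [PP [NP [ADJ = 10.

10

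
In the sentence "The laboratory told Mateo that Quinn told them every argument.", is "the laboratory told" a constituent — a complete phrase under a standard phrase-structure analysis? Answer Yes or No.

No

"the" belongs to the noun phrase "the laboratory" while "told" belongs to the verb phrase "told Mateo that Quinn told them every argument"; a span that runs across that boundary is not a single phrase.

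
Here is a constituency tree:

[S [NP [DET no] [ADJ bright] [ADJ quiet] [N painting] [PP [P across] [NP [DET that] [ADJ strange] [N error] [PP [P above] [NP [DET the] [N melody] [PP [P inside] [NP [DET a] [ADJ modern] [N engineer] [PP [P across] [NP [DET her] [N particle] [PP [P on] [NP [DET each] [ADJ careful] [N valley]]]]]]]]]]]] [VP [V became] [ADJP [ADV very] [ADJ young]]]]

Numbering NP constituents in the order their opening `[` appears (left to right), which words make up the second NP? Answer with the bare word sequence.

The NP opening brackets appear, in order, over: "no bright quiet painting across that strange error above the melody inside a modern engineer across her particle on each careful valley"; "that strange error above the melody inside a modern engineer across her particle on each careful valley"; "the melody inside a modern engineer across her particle on each careful valley"; "a modern engineer across her particle on each careful valley"; "her particle on each careful valley"; "each careful valley". The second one spans "that strange error above the melody inside a modern engineer across her particle on each careful valley".

that strange error above the melody inside a modern engineer across her particle on each careful valley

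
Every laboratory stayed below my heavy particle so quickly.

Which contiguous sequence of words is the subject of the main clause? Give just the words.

every laboratory

"every laboratory" is the NP that combines with the VP headed by "stayed" to form the main clause — the subject.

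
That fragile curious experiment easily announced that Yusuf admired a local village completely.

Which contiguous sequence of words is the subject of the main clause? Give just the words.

that fragile curious experiment

"that fragile curious experiment" is the NP that combines with the VP headed by "announced" to form the main clause — the subject.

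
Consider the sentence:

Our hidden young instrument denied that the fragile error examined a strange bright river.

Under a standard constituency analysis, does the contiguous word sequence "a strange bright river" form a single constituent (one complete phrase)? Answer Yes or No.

Yes

"a strange bright river" is exactly the noun phrase [NP a strange bright river], a complete constituent.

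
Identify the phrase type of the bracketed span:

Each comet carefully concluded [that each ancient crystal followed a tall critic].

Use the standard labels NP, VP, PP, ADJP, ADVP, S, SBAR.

SBAR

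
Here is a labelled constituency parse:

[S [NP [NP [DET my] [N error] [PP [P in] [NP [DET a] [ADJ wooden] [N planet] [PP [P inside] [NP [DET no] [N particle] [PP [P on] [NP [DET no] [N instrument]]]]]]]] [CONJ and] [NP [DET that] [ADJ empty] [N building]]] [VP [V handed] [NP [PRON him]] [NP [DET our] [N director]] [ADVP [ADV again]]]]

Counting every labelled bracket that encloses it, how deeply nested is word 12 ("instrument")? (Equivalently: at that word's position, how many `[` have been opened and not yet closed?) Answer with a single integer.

10

Path from the root down to the word: S → NP → NP → PP → NP → PP → NP → PP → NP → N. That is 10 enclosing brackets.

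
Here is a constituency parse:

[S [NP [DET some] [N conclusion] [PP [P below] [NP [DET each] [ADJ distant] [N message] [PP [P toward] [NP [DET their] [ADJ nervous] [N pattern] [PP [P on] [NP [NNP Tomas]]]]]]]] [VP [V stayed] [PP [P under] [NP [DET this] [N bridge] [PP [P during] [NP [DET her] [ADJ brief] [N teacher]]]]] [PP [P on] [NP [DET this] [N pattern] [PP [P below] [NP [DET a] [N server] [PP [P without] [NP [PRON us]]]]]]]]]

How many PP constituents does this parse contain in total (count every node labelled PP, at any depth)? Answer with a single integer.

The PP constituents are: [PP below each distant message toward their nervous pattern on Tomas]; [PP toward their nervous pattern on Tomas]; [PP on Tomas]; [PP under this bridge during her brief teacher]; [PP during her brief teacher]; [PP on this pattern below a server without us] …. Total: 8.

8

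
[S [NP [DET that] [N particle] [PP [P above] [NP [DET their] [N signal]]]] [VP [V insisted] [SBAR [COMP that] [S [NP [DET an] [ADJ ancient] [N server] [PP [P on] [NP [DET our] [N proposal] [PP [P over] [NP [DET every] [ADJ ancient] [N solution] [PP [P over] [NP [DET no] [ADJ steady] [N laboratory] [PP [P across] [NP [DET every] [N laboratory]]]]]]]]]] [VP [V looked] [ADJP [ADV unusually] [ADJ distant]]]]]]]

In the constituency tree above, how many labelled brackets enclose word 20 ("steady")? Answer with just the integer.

12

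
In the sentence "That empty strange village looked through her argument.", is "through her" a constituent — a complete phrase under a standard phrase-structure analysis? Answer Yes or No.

"through" belongs to the preposition "through" while "her" belongs to the noun phrase "her argument"; a span that runs across that boundary is not a single phrase.

No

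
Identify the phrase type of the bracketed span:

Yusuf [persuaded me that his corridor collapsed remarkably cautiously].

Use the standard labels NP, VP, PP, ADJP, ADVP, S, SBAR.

"persuaded" is the head of the bracketed span, so the span is a verb phrase: VP.

VP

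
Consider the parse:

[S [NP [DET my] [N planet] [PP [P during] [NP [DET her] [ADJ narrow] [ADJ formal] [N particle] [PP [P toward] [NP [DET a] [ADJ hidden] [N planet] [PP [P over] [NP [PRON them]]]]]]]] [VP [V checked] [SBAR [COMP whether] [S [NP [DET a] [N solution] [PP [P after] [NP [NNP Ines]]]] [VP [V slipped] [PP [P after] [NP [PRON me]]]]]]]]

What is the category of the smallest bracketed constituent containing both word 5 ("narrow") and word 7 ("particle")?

NP

The smallest bracket enclosing both words is [NP her narrow formal particle toward a hidden planet over them], so the label is NP.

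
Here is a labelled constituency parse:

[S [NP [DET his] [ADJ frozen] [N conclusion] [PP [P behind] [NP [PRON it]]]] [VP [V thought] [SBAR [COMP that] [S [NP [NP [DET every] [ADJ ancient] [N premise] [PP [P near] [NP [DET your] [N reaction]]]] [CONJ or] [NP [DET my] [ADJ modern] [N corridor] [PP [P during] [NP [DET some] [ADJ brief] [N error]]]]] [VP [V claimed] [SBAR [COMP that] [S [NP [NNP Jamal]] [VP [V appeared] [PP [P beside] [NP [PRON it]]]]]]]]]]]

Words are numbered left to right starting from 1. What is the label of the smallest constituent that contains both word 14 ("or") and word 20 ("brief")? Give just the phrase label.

The smallest bracket enclosing both words is [NP every ancient premise near your reaction or my modern corridor during some brief error], so the label is NP.

NP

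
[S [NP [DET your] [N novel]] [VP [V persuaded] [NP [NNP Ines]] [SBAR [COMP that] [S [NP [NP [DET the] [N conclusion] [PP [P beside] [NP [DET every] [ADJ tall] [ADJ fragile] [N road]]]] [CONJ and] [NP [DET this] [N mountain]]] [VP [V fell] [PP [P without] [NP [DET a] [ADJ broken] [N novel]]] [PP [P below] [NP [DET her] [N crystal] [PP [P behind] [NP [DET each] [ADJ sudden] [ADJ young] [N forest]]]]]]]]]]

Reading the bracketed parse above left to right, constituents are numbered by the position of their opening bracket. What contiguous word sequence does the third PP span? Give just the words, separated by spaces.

The PP opening brackets appear, in order, over: "beside every tall fragile road"; "without a broken novel"; "below her crystal behind each sudden young forest"; "behind each sudden young forest". The third one spans "below her crystal behind each sudden young forest".

below her crystal behind each sudden young forest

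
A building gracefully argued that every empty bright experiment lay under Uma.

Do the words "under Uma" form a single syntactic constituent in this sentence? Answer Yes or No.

These words form the whole prepositional phrase headed by "under", so yes — one constituent.

Yes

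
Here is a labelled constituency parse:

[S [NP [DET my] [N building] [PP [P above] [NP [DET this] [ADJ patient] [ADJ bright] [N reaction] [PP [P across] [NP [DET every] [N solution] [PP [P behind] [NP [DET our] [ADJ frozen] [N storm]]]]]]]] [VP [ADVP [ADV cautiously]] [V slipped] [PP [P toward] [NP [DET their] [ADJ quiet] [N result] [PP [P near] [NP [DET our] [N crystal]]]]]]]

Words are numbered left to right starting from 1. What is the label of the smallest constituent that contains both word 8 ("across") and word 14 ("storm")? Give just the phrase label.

Both words fall inside [PP across every solution behind our frozen storm] (words 8–14), and no smaller constituent contains them both. Label: PP.

PP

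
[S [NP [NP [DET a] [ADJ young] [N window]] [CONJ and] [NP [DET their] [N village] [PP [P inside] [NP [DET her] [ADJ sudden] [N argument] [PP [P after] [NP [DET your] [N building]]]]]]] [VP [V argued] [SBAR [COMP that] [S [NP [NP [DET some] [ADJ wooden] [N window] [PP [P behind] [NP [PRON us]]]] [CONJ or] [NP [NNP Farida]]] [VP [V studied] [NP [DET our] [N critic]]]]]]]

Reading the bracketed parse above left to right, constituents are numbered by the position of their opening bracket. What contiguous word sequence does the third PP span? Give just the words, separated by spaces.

behind us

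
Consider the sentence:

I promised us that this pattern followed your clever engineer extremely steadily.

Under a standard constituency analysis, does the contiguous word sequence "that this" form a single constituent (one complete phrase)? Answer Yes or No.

No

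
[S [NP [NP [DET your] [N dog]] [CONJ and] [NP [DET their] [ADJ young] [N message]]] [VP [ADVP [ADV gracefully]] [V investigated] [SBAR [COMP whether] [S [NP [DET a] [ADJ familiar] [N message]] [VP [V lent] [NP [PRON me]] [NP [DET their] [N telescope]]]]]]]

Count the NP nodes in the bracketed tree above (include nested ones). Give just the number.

6

Listing each NP by its span: [NP your dog and their young message]; [NP your dog]; [NP their young message]; [NP a familiar message]; [NP me]; [NP their telescope] — that makes 6.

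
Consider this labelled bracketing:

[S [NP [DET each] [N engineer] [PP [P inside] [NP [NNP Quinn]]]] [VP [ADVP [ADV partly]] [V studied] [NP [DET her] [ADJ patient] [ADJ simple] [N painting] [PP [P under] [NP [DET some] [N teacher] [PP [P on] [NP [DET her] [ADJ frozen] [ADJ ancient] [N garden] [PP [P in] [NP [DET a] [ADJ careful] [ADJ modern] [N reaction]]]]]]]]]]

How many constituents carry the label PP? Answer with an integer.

4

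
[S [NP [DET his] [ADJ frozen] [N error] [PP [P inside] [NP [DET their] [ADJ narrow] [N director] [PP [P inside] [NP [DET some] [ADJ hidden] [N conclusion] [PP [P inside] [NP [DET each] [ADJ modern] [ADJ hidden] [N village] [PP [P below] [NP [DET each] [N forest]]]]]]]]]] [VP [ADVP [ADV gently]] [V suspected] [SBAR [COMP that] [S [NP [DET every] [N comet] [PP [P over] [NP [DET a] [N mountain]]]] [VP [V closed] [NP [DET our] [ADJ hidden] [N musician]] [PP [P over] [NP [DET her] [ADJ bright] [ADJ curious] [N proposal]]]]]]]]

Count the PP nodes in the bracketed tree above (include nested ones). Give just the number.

The PP constituents are: [PP inside their narrow director inside some hidden conclusion inside each modern hidden village below each forest]; [PP inside some hidden conclusion inside each modern hidden village below each forest]; [PP inside each modern hidden village below each forest]; [PP below each forest]; [PP over a mountain]; [PP over her bright curious proposal]. Total: 6.

6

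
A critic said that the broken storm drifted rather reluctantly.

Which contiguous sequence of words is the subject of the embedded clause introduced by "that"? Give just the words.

the broken storm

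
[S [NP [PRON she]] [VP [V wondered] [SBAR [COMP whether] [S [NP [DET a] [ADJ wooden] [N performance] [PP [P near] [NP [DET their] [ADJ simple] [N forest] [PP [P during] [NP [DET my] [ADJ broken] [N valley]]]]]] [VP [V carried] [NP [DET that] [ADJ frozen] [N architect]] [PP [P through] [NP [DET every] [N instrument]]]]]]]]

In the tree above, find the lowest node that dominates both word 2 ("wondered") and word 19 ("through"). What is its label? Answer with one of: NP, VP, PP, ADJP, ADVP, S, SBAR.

The smallest bracket enclosing both words is [VP wondered whether a wooden performance near their simple forest during my broken valley carried that frozen architect through every instrument], so the label is VP.

VP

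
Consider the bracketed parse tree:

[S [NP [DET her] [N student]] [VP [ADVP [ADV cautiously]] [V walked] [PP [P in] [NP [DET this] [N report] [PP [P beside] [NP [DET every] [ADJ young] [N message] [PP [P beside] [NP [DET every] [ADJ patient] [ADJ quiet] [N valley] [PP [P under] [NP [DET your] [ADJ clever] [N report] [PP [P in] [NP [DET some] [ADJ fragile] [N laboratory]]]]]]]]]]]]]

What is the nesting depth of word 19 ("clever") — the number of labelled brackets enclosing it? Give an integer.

11

The word sits inside ADJ, which is inside NP, inside PP, inside NP, inside PP, inside NP, inside PP, inside NP, inside PP, inside VP, inside S — 11 brackets in all.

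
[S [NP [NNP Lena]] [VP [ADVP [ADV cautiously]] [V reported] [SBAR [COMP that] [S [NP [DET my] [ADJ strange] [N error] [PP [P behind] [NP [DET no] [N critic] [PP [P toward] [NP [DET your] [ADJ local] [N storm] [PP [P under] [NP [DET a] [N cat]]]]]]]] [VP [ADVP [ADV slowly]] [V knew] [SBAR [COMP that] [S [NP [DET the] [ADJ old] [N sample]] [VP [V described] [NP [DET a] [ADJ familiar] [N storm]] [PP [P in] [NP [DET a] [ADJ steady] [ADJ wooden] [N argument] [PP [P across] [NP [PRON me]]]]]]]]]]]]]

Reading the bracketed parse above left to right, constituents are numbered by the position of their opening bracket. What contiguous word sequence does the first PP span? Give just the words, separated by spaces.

Opening `[PP` markers occur at word positions 8, 11, 15, 28, 33; the first of these opens the constituent [PP behind no critic toward your local storm under a cat].

behind no critic toward your local storm under a cat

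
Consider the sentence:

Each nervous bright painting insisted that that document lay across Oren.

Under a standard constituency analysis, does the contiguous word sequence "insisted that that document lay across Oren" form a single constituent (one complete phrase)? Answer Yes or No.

Yes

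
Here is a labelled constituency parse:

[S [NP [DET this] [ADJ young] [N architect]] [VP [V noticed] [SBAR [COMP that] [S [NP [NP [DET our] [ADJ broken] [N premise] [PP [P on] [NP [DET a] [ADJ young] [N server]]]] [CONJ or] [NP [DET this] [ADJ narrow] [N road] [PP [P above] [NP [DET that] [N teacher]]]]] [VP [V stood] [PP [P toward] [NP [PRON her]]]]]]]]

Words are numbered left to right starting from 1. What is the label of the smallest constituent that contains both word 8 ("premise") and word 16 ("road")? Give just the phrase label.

NP

Both words fall inside [NP our broken premise on a young server or this narrow road above that teacher] (words 6–19), and no smaller constituent contains them both. Label: NP.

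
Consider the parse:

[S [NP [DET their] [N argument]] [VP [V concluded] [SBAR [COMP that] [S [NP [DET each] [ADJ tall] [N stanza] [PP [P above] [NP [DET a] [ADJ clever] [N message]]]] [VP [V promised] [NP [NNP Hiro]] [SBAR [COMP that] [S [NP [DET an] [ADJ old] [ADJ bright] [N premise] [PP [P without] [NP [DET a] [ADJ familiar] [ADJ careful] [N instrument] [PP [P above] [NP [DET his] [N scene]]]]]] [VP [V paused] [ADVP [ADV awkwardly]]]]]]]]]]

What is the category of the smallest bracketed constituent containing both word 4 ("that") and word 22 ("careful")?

SBAR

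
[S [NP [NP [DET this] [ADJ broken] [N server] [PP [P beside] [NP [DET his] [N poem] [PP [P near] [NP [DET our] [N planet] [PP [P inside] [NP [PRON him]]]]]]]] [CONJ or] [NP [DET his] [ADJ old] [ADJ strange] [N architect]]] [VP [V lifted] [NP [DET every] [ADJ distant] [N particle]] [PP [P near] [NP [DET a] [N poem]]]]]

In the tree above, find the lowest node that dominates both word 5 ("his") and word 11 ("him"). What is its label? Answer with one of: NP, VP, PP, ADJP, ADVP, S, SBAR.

Both words fall inside [NP his poem near our planet inside him] (words 5–11), and no smaller constituent contains them both. Label: NP.

NP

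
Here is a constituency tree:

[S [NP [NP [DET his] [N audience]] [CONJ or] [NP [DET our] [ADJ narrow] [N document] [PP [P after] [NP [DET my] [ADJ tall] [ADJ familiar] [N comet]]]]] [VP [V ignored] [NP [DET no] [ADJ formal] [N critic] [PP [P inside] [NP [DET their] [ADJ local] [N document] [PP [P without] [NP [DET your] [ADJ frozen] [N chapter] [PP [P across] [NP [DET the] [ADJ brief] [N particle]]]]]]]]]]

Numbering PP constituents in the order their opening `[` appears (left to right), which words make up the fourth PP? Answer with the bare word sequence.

The PP opening brackets appear, in order, over: "after my tall familiar comet"; "inside their local document without your frozen chapter across the brief particle"; "without your frozen chapter across the brief particle"; "across the brief particle". The fourth one spans "across the brief particle".

across the brief particle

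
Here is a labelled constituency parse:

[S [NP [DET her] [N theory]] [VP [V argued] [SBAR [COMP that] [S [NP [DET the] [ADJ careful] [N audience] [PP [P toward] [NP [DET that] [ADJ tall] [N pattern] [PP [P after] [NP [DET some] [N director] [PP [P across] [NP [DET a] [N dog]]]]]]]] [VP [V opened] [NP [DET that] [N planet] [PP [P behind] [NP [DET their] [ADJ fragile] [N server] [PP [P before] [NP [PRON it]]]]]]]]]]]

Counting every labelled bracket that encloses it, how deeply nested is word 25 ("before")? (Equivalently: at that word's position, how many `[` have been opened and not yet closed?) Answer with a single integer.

10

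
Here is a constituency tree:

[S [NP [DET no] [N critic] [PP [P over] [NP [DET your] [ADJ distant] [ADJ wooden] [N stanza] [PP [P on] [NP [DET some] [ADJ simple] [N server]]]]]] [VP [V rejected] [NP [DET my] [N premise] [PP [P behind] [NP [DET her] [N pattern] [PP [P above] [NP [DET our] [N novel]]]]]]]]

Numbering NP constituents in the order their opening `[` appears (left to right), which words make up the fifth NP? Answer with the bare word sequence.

her pattern above our novel

In left-to-right order the NP constituents are "no critic over your distant wooden stanza on some simple server"; "your distant wooden stanza on some simple server"; "some simple server"; "my premise behind her pattern above our novel"; "her pattern above our novel"; "our novel". Number 5 is "her pattern above our novel".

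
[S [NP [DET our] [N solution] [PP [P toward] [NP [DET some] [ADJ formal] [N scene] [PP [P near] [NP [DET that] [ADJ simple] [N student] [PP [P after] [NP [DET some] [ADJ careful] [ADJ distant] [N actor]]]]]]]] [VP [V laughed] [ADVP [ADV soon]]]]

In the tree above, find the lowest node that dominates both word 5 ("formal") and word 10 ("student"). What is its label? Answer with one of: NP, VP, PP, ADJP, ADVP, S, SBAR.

NP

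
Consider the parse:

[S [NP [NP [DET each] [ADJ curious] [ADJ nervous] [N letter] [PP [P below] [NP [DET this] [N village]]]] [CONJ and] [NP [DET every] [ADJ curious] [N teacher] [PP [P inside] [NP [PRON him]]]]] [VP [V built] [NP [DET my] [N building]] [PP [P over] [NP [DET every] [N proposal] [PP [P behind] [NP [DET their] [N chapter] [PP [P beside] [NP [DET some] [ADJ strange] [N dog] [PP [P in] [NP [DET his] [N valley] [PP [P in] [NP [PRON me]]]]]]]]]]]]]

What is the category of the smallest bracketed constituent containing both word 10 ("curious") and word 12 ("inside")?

NP

Word 10 lies under S → NP → NP → ADJ; word 12 lies under S → NP → NP → PP → P. The lowest shared node is the NP.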